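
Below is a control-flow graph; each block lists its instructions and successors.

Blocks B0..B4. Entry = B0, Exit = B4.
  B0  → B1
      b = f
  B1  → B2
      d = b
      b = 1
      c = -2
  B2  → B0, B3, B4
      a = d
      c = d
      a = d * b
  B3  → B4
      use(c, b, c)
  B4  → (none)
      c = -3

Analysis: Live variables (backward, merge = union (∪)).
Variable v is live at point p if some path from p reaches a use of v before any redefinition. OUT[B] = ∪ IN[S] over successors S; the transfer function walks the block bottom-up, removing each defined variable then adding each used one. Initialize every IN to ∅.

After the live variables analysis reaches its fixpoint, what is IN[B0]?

Answer: {f}

Derivation:
Converged values:
  B0:  IN={f}  OUT={b, f}
  B1:  IN={b, f}  OUT={b, d, f}
  B2:  IN={b, d, f}  OUT={b, c, f}
  B3:  IN={b, c}  OUT={}
  B4:  IN={}  OUT={}

Merge at B0: OUT[B0] = IN[B1] = {b, f}
Applying B0's transfer function to that OUT value gives IN[B0] (row B0 above).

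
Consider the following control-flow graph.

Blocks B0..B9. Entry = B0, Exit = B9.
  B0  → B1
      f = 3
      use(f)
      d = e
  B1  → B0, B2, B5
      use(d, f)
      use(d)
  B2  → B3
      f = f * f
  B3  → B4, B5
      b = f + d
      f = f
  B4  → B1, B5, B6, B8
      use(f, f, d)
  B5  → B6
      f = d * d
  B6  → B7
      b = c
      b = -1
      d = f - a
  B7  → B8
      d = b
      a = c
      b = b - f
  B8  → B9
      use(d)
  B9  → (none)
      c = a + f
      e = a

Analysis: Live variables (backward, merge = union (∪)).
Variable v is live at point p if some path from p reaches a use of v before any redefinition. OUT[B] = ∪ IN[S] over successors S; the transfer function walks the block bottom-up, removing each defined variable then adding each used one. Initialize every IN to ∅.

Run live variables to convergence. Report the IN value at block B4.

Answer: {a, c, d, e, f}

Working:
Per-block solution:
  B0:  IN={a, c, e}  OUT={a, c, d, e, f}
  B1:  IN={a, c, d, e, f}  OUT={a, c, d, e, f}
  B2:  IN={a, c, d, e, f}  OUT={a, c, d, e, f}
  B3:  IN={a, c, d, e, f}  OUT={a, c, d, e, f}
  B4:  IN={a, c, d, e, f}  OUT={a, c, d, e, f}
  B5:  IN={a, c, d}  OUT={a, c, f}
  B6:  IN={a, c, f}  OUT={b, c, f}
  B7:  IN={b, c, f}  OUT={a, d, f}
  B8:  IN={a, d, f}  OUT={a, f}
  B9:  IN={a, f}  OUT={}

Merge at B4: OUT[B4] = IN[B1] ⊔ IN[B5] ⊔ IN[B6] ⊔ IN[B8] = {a, c, d, e, f}
Applying B4's transfer function to that OUT value gives IN[B4] (row B4 above).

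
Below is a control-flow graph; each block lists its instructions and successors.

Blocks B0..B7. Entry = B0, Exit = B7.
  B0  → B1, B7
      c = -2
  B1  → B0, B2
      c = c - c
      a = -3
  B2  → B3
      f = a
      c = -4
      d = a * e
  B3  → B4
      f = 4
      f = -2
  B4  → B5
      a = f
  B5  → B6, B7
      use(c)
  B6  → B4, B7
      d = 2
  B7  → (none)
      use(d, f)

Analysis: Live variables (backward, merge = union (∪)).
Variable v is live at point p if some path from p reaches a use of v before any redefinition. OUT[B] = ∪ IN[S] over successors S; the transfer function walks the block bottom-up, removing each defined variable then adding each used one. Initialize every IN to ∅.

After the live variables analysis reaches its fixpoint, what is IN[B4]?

Answer: {c, d, f}

Trace:
Converged values:
  B0:  IN={d, e, f}  OUT={c, d, e, f}
  B1:  IN={c, d, e, f}  OUT={a, d, e, f}
  B2:  IN={a, e}  OUT={c, d}
  B3:  IN={c, d}  OUT={c, d, f}
  B4:  IN={c, d, f}  OUT={c, d, f}
  B5:  IN={c, d, f}  OUT={c, d, f}
  B6:  IN={c, f}  OUT={c, d, f}
  B7:  IN={d, f}  OUT={}

Merge at B4: OUT[B4] = IN[B5] = {c, d, f}
Applying B4's transfer function to that OUT value gives IN[B4] (row B4 above).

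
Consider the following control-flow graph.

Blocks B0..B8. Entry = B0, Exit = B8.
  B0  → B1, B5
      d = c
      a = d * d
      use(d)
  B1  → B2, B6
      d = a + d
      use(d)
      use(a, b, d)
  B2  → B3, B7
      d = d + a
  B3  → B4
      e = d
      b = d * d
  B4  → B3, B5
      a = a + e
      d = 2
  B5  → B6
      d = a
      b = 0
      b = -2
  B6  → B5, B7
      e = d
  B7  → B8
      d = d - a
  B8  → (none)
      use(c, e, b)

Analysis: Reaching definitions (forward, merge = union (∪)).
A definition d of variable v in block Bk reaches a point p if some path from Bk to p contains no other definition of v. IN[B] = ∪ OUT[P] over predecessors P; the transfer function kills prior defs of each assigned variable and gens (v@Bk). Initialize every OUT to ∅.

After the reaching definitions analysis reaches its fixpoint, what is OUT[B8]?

Answer: {a@B0, a@B4, b@B5, d@B7, e@B6}

Derivation:
Fixpoint table:
  B0: | IN={} | OUT={a@B0, d@B0}
  B1: | IN={a@B0, d@B0} | OUT={a@B0, d@B1}
  B2: | IN={a@B0, d@B1} | OUT={a@B0, d@B2}
  B3: | IN={a@B0, a@B4, b@B3, d@B2, d@B4, e@B3} | OUT={a@B0, a@B4, b@B3, d@B2, d@B4, e@B3}
  B4: | IN={a@B0, a@B4, b@B3, d@B2, d@B4, e@B3} | OUT={a@B4, b@B3, d@B4, e@B3}
  B5: | IN={a@B0, a@B4, b@B3, b@B5, d@B0, d@B1, d@B4, d@B5, e@B3, e@B6} | OUT={a@B0, a@B4, b@B5, d@B5, e@B3, e@B6}
  B6: | IN={a@B0, a@B4, b@B5, d@B1, d@B5, e@B3, e@B6} | OUT={a@B0, a@B4, b@B5, d@B1, d@B5, e@B6}
  B7: | IN={a@B0, a@B4, b@B5, d@B1, d@B2, d@B5, e@B6} | OUT={a@B0, a@B4, b@B5, d@B7, e@B6}
  B8: | IN={a@B0, a@B4, b@B5, d@B7, e@B6} | OUT={a@B0, a@B4, b@B5, d@B7, e@B6}

Merge at B8: IN[B8] = OUT[B7] = {a@B0, a@B4, b@B5, d@B7, e@B6}
Applying B8's transfer function to that IN value gives OUT[B8] (row B8 above).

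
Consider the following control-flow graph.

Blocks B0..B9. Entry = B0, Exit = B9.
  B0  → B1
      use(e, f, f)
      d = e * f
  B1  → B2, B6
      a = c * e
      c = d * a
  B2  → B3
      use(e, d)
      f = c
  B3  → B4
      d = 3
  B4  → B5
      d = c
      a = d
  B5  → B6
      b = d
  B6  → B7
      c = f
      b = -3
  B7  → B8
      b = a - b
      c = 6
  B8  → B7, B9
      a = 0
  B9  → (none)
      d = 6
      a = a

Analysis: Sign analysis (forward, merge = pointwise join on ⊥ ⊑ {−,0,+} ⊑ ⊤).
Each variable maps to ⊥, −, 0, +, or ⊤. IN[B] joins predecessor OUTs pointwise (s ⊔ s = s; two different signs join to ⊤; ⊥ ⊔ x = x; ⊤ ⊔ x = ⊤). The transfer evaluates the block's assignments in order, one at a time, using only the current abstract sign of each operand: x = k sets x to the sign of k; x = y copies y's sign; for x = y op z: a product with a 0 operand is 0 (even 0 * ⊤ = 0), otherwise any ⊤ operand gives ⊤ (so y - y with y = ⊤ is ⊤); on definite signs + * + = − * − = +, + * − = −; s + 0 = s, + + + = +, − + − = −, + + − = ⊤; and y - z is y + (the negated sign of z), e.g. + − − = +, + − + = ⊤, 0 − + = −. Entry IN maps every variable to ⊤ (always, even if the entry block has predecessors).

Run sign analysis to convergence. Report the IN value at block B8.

Per-block solution:
  B0:   IN=(all ⊤)   OUT=(all ⊤)
  B1:   IN=(all ⊤)   OUT=(all ⊤)
  B2:   IN=(all ⊤)   OUT=(all ⊤)
  B3:   IN=(all ⊤)   OUT={d:+; rest ⊤}
  B4:   IN={d:+; rest ⊤}   OUT=(all ⊤)
  B5:   IN=(all ⊤)   OUT=(all ⊤)
  B6:   IN=(all ⊤)   OUT={b:-; rest ⊤}
  B7:   IN=(all ⊤)   OUT={c:+; rest ⊤}
  B8:   IN={c:+; rest ⊤}   OUT={a:0, c:+; rest ⊤}
  B9:   IN={a:0, c:+; rest ⊤}   OUT={a:0, c:+, d:+; rest ⊤}

Merge at B8: IN[B8] = OUT[B7] = {a: ⊤, b: ⊤, c: +, d: ⊤, e: ⊤, f: ⊤}

Answer: {a: ⊤, b: ⊤, c: +, d: ⊤, e: ⊤, f: ⊤}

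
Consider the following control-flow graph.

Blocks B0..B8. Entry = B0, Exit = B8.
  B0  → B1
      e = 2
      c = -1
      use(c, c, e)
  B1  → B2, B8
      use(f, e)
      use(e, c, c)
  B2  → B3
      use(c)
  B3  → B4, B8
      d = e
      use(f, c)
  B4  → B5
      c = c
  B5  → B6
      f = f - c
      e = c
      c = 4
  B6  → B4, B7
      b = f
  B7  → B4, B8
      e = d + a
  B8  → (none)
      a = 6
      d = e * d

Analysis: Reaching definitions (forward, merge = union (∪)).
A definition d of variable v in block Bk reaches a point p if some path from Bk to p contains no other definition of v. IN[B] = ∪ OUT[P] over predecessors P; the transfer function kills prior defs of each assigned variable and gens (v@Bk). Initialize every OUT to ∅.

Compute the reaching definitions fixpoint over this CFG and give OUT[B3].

Fixpoint table:
  B0:  IN={}  OUT={c@B0, e@B0}
  B1:  IN={c@B0, e@B0}  OUT={c@B0, e@B0}
  B2:  IN={c@B0, e@B0}  OUT={c@B0, e@B0}
  B3:  IN={c@B0, e@B0}  OUT={c@B0, d@B3, e@B0}
  B4:  IN={b@B6, c@B0, c@B5, d@B3, e@B0, e@B5, e@B7, f@B5}  OUT={b@B6, c@B4, d@B3, e@B0, e@B5, e@B7, f@B5}
  B5:  IN={b@B6, c@B4, d@B3, e@B0, e@B5, e@B7, f@B5}  OUT={b@B6, c@B5, d@B3, e@B5, f@B5}
  B6:  IN={b@B6, c@B5, d@B3, e@B5, f@B5}  OUT={b@B6, c@B5, d@B3, e@B5, f@B5}
  B7:  IN={b@B6, c@B5, d@B3, e@B5, f@B5}  OUT={b@B6, c@B5, d@B3, e@B7, f@B5}
  B8:  IN={b@B6, c@B0, c@B5, d@B3, e@B0, e@B7, f@B5}  OUT={a@B8, b@B6, c@B0, c@B5, d@B8, e@B0, e@B7, f@B5}

Merge at B3: IN[B3] = OUT[B2] = {c@B0, e@B0}
Applying B3's transfer function to that IN value gives OUT[B3] (row B3 above).

Answer: {c@B0, d@B3, e@B0}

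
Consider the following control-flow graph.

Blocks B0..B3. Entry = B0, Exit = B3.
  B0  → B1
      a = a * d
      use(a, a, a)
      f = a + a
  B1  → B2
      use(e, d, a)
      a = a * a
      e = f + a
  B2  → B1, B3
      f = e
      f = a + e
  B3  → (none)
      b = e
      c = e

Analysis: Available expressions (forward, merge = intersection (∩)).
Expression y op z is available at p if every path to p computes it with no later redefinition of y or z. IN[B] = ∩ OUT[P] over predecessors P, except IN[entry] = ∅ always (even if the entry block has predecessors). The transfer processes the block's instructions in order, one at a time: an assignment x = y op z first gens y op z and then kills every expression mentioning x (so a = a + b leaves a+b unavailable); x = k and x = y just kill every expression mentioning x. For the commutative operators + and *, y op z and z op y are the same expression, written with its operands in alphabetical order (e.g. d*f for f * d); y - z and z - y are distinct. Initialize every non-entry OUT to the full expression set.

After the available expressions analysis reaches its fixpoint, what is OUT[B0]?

Fixpoint table:
  B0:   IN={}   OUT={a+a}
  B1:   IN={}   OUT={a+f}
  B2:   IN={a+f}   OUT={a+e}
  B3:   IN={a+e}   OUT={a+e}

B0 is the boundary node: IN[B0] = {}
Applying B0's transfer function to that IN value gives OUT[B0] (row B0 above).

Answer: {a+a}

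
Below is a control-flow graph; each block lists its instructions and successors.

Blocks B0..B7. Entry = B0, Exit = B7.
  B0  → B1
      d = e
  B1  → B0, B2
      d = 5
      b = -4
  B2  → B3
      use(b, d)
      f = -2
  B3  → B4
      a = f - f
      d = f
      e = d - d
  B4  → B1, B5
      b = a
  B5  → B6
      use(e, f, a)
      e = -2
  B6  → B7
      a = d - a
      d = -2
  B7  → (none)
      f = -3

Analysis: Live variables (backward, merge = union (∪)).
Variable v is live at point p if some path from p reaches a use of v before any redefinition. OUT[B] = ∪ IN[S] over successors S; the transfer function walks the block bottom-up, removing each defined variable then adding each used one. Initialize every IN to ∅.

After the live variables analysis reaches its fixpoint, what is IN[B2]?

Per-block solution:
  B0: | IN={e} | OUT={e}
  B1: | IN={e} | OUT={b, d, e}
  B2: | IN={b, d} | OUT={f}
  B3: | IN={f} | OUT={a, d, e, f}
  B4: | IN={a, d, e, f} | OUT={a, d, e, f}
  B5: | IN={a, d, e, f} | OUT={a, d}
  B6: | IN={a, d} | OUT={}
  B7: | IN={} | OUT={}

Merge at B2: OUT[B2] = IN[B3] = {f}
Applying B2's transfer function to that OUT value gives IN[B2] (row B2 above).

Answer: {b, d}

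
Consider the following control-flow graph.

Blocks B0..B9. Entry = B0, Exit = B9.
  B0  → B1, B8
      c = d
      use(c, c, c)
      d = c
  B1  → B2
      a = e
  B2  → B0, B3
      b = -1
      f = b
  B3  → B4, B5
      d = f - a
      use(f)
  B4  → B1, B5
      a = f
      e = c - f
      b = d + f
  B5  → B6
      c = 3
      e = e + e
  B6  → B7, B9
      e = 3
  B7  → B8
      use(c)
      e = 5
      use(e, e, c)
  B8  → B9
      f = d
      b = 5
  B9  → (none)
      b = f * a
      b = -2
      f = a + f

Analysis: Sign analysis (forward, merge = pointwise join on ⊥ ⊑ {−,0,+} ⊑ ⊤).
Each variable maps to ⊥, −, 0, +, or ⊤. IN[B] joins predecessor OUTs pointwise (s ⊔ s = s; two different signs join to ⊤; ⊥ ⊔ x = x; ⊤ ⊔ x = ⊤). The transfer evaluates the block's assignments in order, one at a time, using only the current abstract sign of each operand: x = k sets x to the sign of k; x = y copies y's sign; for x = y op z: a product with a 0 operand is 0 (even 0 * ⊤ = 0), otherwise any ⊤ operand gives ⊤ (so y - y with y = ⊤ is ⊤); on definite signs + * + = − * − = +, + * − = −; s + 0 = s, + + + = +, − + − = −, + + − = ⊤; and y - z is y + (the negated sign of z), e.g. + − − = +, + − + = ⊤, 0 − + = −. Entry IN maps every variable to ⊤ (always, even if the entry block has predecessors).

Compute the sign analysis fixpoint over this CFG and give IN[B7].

Converged values:
  B0: | IN=(all ⊤) | OUT=(all ⊤)
  B1: | IN=(all ⊤) | OUT=(all ⊤)
  B2: | IN=(all ⊤) | OUT={b:-, f:-; rest ⊤}
  B3: | IN={b:-, f:-; rest ⊤} | OUT={b:-, f:-; rest ⊤}
  B4: | IN={b:-, f:-; rest ⊤} | OUT={a:-, f:-; rest ⊤}
  B5: | IN={f:-; rest ⊤} | OUT={c:+, f:-; rest ⊤}
  B6: | IN={c:+, f:-; rest ⊤} | OUT={c:+, e:+, f:-; rest ⊤}
  B7: | IN={c:+, e:+, f:-; rest ⊤} | OUT={c:+, e:+, f:-; rest ⊤}
  B8: | IN=(all ⊤) | OUT={b:+; rest ⊤}
  B9: | IN=(all ⊤) | OUT={b:-; rest ⊤}

Merge at B7: IN[B7] = OUT[B6] = {a: ⊤, b: ⊤, c: +, d: ⊤, e: +, f: -}

Answer: {a: ⊤, b: ⊤, c: +, d: ⊤, e: +, f: -}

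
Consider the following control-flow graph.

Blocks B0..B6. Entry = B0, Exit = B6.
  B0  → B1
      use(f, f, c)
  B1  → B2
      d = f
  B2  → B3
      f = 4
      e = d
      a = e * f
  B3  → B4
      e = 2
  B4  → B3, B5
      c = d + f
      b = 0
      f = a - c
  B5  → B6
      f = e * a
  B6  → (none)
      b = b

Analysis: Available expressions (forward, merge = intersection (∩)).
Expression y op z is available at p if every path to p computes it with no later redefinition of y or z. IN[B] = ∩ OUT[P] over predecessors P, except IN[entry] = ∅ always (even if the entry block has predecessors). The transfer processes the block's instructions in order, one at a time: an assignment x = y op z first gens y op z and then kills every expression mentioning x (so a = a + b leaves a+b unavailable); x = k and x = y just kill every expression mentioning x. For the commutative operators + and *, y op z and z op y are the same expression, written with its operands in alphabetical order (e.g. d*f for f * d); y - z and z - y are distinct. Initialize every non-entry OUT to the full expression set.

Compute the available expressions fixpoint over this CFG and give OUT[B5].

Fixpoint table:
  B0:   IN={}   OUT={}
  B1:   IN={}   OUT={}
  B2:   IN={}   OUT={e*f}
  B3:   IN={}   OUT={}
  B4:   IN={}   OUT={a-c}
  B5:   IN={a-c}   OUT={a*e, a-c}
  B6:   IN={a*e, a-c}   OUT={a*e, a-c}

Merge at B5: IN[B5] = OUT[B4] = {a-c}
Applying B5's transfer function to that IN value gives OUT[B5] (row B5 above).

Answer: {a*e, a-c}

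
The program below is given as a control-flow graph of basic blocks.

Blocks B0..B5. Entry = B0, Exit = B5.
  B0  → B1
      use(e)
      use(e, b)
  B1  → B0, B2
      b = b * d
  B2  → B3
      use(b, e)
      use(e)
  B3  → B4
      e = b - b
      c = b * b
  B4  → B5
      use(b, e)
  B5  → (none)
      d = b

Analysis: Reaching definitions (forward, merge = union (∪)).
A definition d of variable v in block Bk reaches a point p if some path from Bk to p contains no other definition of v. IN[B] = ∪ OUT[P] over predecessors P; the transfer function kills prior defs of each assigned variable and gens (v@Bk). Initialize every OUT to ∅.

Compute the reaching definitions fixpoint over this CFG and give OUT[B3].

Fixpoint table:
  B0:   IN={b@B1}   OUT={b@B1}
  B1:   IN={b@B1}   OUT={b@B1}
  B2:   IN={b@B1}   OUT={b@B1}
  B3:   IN={b@B1}   OUT={b@B1, c@B3, e@B3}
  B4:   IN={b@B1, c@B3, e@B3}   OUT={b@B1, c@B3, e@B3}
  B5:   IN={b@B1, c@B3, e@B3}   OUT={b@B1, c@B3, d@B5, e@B3}

Merge at B3: IN[B3] = OUT[B2] = {b@B1}
Applying B3's transfer function to that IN value gives OUT[B3] (row B3 above).

Answer: {b@B1, c@B3, e@B3}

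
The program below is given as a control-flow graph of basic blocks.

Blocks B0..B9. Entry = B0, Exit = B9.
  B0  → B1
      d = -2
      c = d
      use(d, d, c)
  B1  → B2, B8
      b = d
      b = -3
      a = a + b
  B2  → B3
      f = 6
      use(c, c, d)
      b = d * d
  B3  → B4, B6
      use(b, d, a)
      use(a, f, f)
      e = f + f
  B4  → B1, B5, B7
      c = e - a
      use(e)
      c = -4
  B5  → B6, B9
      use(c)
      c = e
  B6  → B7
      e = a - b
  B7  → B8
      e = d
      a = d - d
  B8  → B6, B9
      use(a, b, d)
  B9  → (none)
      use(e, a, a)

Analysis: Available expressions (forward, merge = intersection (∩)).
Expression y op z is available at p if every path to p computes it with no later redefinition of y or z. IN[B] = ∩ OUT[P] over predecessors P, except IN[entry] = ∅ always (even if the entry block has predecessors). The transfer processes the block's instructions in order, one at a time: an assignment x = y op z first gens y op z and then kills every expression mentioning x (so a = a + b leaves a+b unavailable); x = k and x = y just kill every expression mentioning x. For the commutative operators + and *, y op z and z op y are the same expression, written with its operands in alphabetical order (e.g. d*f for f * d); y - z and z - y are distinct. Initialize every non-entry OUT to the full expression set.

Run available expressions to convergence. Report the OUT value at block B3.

Answer: {d*d, f+f}

Trace:
Fixpoint table:
  B0: | IN={} | OUT={}
  B1: | IN={} | OUT={}
  B2: | IN={} | OUT={d*d}
  B3: | IN={d*d} | OUT={d*d, f+f}
  B4: | IN={d*d, f+f} | OUT={d*d, e-a, f+f}
  B5: | IN={d*d, e-a, f+f} | OUT={d*d, e-a, f+f}
  B6: | IN={} | OUT={a-b}
  B7: | IN={} | OUT={d-d}
  B8: | IN={} | OUT={}
  B9: | IN={} | OUT={}

Merge at B3: IN[B3] = OUT[B2] = {d*d}
Applying B3's transfer function to that IN value gives OUT[B3] (row B3 above).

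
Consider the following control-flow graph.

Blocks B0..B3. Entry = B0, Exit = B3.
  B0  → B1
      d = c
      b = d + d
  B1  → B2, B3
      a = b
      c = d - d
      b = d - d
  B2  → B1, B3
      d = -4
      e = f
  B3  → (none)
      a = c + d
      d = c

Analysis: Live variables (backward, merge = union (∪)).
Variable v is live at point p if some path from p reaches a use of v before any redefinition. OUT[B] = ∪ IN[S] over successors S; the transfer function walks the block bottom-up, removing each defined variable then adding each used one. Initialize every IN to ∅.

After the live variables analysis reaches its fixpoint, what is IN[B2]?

Fixpoint table:
  B0:   IN={c, f}   OUT={b, d, f}
  B1:   IN={b, d, f}   OUT={b, c, d, f}
  B2:   IN={b, c, f}   OUT={b, c, d, f}
  B3:   IN={c, d}   OUT={}

Merge at B2: OUT[B2] = IN[B1] ⊔ IN[B3] = {b, c, d, f}
Applying B2's transfer function to that OUT value gives IN[B2] (row B2 above).

Answer: {b, c, f}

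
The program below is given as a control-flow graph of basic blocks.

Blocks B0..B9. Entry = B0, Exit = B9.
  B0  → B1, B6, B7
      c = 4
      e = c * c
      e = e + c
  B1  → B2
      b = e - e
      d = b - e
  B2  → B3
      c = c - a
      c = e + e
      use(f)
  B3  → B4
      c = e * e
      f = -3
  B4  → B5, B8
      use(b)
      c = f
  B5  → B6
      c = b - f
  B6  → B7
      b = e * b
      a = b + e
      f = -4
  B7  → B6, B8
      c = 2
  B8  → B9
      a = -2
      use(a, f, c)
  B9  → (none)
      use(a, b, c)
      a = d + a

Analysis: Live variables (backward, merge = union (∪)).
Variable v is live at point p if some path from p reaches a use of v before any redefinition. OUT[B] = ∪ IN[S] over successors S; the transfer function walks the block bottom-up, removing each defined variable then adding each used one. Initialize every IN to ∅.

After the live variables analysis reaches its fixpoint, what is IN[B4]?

Answer: {b, d, e, f}

Working:
Converged values:
  B0:  IN={a, b, d, f}  OUT={a, b, c, d, e, f}
  B1:  IN={a, c, e, f}  OUT={a, b, c, d, e, f}
  B2:  IN={a, b, c, d, e, f}  OUT={b, d, e}
  B3:  IN={b, d, e}  OUT={b, d, e, f}
  B4:  IN={b, d, e, f}  OUT={b, c, d, e, f}
  B5:  IN={b, d, e, f}  OUT={b, d, e}
  B6:  IN={b, d, e}  OUT={b, d, e, f}
  B7:  IN={b, d, e, f}  OUT={b, c, d, e, f}
  B8:  IN={b, c, d, f}  OUT={a, b, c, d}
  B9:  IN={a, b, c, d}  OUT={}

Merge at B4: OUT[B4] = IN[B5] ⊔ IN[B8] = {b, c, d, e, f}
Applying B4's transfer function to that OUT value gives IN[B4] (row B4 above).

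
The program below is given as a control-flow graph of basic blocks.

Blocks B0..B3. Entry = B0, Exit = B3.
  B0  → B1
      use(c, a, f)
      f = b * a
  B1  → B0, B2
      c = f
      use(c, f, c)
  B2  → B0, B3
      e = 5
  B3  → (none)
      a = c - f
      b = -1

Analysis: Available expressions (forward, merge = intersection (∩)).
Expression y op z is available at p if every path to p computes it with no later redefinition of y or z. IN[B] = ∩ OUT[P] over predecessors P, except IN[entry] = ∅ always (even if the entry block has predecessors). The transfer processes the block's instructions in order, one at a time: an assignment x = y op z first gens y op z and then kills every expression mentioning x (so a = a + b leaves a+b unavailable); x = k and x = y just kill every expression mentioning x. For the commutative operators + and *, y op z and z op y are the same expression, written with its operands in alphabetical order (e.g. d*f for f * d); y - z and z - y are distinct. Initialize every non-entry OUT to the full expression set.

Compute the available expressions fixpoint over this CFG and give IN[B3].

Answer: {a*b}

Trace:
Per-block solution:
  B0:   IN={}   OUT={a*b}
  B1:   IN={a*b}   OUT={a*b}
  B2:   IN={a*b}   OUT={a*b}
  B3:   IN={a*b}   OUT={c-f}

Merge at B3: IN[B3] = OUT[B2] = {a*b}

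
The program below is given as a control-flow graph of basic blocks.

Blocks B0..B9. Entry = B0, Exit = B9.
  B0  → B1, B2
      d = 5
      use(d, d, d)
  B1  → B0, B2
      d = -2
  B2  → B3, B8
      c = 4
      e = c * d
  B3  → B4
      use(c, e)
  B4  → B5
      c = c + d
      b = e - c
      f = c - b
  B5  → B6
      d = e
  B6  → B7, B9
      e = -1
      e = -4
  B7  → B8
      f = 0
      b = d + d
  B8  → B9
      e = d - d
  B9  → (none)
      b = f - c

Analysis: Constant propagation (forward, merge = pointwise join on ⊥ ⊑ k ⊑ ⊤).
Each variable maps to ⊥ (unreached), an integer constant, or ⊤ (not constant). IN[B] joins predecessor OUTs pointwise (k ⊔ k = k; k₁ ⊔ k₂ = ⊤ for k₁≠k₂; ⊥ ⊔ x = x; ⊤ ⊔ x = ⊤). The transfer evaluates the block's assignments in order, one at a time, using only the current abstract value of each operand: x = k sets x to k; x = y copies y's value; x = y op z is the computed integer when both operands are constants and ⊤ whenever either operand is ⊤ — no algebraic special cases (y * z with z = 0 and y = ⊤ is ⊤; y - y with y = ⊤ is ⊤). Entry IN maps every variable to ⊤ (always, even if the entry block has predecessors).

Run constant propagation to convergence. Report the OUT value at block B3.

Converged values:
  B0: | IN=(all ⊤) | OUT={d:5; rest ⊤}
  B1: | IN={d:5; rest ⊤} | OUT={d:-2; rest ⊤}
  B2: | IN=(all ⊤) | OUT={c:4; rest ⊤}
  B3: | IN={c:4; rest ⊤} | OUT={c:4; rest ⊤}
  B4: | IN={c:4; rest ⊤} | OUT=(all ⊤)
  B5: | IN=(all ⊤) | OUT=(all ⊤)
  B6: | IN=(all ⊤) | OUT={e:-4; rest ⊤}
  B7: | IN={e:-4; rest ⊤} | OUT={e:-4, f:0; rest ⊤}
  B8: | IN=(all ⊤) | OUT=(all ⊤)
  B9: | IN=(all ⊤) | OUT=(all ⊤)

Merge at B3: IN[B3] = OUT[B2] = {a: ⊤, b: ⊤, c: 4, d: ⊤, e: ⊤, f: ⊤}
Applying B3's transfer function to that IN value gives OUT[B3] (row B3 above).

Answer: {a: ⊤, b: ⊤, c: 4, d: ⊤, e: ⊤, f: ⊤}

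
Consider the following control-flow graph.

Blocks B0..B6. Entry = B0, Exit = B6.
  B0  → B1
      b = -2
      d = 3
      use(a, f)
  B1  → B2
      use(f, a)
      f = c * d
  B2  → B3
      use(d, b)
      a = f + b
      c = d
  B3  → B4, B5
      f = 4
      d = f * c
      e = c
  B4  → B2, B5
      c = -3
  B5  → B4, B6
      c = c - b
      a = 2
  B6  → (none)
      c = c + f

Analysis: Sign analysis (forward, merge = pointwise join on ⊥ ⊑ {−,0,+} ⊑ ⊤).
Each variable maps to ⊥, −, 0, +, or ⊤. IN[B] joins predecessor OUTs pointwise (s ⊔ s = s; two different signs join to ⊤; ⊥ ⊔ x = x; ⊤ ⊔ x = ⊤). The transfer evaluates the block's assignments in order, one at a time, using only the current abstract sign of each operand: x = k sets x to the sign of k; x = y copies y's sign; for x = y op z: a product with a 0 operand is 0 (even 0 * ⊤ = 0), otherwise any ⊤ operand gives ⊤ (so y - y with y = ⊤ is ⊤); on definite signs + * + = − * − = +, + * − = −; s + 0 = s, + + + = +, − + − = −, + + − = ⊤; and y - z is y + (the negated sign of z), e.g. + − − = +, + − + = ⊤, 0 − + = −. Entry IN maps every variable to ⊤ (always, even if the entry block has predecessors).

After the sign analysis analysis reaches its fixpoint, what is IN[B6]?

Fixpoint table:
  B0:   IN=(all ⊤)   OUT={b:-, d:+; rest ⊤}
  B1:   IN={b:-, d:+; rest ⊤}   OUT={b:-, d:+; rest ⊤}
  B2:   IN={b:-, d:+; rest ⊤}   OUT={b:-, c:+, d:+; rest ⊤}
  B3:   IN={b:-, c:+, d:+; rest ⊤}   OUT={b:-, c:+, d:+, e:+, f:+; rest ⊤}
  B4:   IN={b:-, d:+, e:+, f:+; rest ⊤}   OUT={b:-, c:-, d:+, e:+, f:+; rest ⊤}
  B5:   IN={b:-, d:+, e:+, f:+; rest ⊤}   OUT={a:+, b:-, d:+, e:+, f:+; rest ⊤}
  B6:   IN={a:+, b:-, d:+, e:+, f:+; rest ⊤}   OUT={a:+, b:-, d:+, e:+, f:+; rest ⊤}

Merge at B6: IN[B6] = OUT[B5] = {a: +, b: -, c: ⊤, d: +, e: +, f: +}

Answer: {a: +, b: -, c: ⊤, d: +, e: +, f: +}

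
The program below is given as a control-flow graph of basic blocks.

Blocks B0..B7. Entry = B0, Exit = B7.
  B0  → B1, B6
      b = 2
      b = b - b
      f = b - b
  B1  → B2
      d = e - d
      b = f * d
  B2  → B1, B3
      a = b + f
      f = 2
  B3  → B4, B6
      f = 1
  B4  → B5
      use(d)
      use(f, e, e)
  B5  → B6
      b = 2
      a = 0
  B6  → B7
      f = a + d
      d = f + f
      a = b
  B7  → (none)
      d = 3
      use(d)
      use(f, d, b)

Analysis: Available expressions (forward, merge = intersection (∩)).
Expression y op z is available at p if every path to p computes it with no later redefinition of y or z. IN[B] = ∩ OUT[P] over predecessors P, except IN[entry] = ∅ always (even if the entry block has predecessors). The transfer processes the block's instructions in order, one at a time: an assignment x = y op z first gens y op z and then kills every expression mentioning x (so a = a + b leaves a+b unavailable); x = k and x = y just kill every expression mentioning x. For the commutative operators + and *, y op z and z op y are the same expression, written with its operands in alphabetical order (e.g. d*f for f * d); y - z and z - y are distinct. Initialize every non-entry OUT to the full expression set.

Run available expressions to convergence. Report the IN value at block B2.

Answer: {d*f}

Derivation:
Per-block solution:
  B0: | IN={} | OUT={b-b}
  B1: | IN={} | OUT={d*f}
  B2: | IN={d*f} | OUT={}
  B3: | IN={} | OUT={}
  B4: | IN={} | OUT={}
  B5: | IN={} | OUT={}
  B6: | IN={} | OUT={f+f}
  B7: | IN={f+f} | OUT={f+f}

Merge at B2: IN[B2] = OUT[B1] = {d*f}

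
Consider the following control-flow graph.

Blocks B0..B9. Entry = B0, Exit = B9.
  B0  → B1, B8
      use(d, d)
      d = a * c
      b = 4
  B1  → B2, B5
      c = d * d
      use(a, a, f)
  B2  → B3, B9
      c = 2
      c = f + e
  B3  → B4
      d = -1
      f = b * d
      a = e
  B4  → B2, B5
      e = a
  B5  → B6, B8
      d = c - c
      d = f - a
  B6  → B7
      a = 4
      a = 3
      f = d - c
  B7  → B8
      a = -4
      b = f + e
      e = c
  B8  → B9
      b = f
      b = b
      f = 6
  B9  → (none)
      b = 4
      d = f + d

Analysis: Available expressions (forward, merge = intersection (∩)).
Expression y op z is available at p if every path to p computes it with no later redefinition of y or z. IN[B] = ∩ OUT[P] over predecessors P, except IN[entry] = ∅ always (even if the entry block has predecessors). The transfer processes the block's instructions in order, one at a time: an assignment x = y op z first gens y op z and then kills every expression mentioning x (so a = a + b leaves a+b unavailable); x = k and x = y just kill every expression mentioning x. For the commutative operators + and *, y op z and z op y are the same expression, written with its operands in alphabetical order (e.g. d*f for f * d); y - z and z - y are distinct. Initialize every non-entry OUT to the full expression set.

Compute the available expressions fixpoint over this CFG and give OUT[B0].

Answer: {a*c}

Trace:
Fixpoint table:
  B0:  IN={}  OUT={a*c}
  B1:  IN={a*c}  OUT={d*d}
  B2:  IN={}  OUT={e+f}
  B3:  IN={e+f}  OUT={b*d}
  B4:  IN={b*d}  OUT={b*d}
  B5:  IN={}  OUT={c-c, f-a}
  B6:  IN={c-c, f-a}  OUT={c-c, d-c}
  B7:  IN={c-c, d-c}  OUT={c-c, d-c}
  B8:  IN={}  OUT={}
  B9:  IN={}  OUT={}

B0 is the boundary node: IN[B0] = {}
Applying B0's transfer function to that IN value gives OUT[B0] (row B0 above).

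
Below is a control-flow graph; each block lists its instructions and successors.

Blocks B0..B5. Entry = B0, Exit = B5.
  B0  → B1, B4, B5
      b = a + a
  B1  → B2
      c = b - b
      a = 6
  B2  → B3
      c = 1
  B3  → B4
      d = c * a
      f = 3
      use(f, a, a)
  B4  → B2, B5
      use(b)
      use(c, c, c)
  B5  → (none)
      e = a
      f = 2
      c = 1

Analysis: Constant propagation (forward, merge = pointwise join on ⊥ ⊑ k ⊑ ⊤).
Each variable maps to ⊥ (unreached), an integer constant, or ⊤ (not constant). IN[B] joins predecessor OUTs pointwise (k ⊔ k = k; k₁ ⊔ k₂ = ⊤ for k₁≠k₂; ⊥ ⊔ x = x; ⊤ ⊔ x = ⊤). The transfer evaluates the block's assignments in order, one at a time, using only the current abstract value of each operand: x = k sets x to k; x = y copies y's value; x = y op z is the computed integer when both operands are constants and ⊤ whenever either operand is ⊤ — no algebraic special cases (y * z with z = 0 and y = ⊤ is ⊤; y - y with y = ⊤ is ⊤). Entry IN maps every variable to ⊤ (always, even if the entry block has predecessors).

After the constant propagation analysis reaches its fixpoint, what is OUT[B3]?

Answer: {a: ⊤, b: ⊤, c: 1, d: ⊤, e: ⊤, f: 3}

Trace:
Fixpoint table:
  B0: | IN=(all ⊤) | OUT=(all ⊤)
  B1: | IN=(all ⊤) | OUT={a:6; rest ⊤}
  B2: | IN=(all ⊤) | OUT={c:1; rest ⊤}
  B3: | IN={c:1; rest ⊤} | OUT={c:1, f:3; rest ⊤}
  B4: | IN=(all ⊤) | OUT=(all ⊤)
  B5: | IN=(all ⊤) | OUT={c:1, f:2; rest ⊤}

Merge at B3: IN[B3] = OUT[B2] = {a: ⊤, b: ⊤, c: 1, d: ⊤, e: ⊤, f: ⊤}
Applying B3's transfer function to that IN value gives OUT[B3] (row B3 above).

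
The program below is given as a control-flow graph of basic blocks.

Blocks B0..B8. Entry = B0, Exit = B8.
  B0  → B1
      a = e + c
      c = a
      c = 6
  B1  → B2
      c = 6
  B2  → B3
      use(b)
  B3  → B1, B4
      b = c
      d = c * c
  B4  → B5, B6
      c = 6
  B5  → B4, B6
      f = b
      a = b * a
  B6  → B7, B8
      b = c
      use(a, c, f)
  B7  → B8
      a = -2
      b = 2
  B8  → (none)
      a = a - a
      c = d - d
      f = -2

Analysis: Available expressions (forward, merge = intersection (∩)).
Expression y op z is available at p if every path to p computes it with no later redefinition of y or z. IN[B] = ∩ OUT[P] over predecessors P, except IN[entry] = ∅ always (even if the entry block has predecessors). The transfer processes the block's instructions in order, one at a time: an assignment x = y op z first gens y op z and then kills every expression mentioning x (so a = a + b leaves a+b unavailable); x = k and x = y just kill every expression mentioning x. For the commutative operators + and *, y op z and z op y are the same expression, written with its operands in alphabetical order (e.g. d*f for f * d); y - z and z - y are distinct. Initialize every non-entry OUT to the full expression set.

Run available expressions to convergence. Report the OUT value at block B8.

Answer: {d-d}

Trace:
Fixpoint table:
  B0:   IN={}   OUT={}
  B1:   IN={}   OUT={}
  B2:   IN={}   OUT={}
  B3:   IN={}   OUT={c*c}
  B4:   IN={}   OUT={}
  B5:   IN={}   OUT={}
  B6:   IN={}   OUT={}
  B7:   IN={}   OUT={}
  B8:   IN={}   OUT={d-d}

Merge at B8: IN[B8] = OUT[B6] ∩ OUT[B7] = {}
Applying B8's transfer function to that IN value gives OUT[B8] (row B8 above).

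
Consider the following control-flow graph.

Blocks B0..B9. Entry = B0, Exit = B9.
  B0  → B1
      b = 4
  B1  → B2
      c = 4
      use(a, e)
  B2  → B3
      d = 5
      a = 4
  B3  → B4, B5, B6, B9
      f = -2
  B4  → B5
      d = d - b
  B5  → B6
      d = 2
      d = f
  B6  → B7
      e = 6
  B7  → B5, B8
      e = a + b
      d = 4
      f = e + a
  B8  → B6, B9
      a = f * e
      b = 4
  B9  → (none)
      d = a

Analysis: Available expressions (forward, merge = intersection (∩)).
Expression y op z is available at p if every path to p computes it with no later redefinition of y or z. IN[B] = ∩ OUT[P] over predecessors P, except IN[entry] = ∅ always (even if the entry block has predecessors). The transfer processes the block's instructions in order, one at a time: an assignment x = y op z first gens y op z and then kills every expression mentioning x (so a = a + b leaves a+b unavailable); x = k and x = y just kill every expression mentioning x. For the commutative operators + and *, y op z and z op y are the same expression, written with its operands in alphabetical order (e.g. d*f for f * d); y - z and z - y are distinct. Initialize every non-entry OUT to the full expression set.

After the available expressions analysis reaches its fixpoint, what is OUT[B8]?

Answer: {e*f}

Derivation:
Fixpoint table:
  B0:  IN={}  OUT={}
  B1:  IN={}  OUT={}
  B2:  IN={}  OUT={}
  B3:  IN={}  OUT={}
  B4:  IN={}  OUT={}
  B5:  IN={}  OUT={}
  B6:  IN={}  OUT={}
  B7:  IN={}  OUT={a+b, a+e}
  B8:  IN={a+b, a+e}  OUT={e*f}
  B9:  IN={}  OUT={}

Merge at B8: IN[B8] = OUT[B7] = {a+b, a+e}
Applying B8's transfer function to that IN value gives OUT[B8] (row B8 above).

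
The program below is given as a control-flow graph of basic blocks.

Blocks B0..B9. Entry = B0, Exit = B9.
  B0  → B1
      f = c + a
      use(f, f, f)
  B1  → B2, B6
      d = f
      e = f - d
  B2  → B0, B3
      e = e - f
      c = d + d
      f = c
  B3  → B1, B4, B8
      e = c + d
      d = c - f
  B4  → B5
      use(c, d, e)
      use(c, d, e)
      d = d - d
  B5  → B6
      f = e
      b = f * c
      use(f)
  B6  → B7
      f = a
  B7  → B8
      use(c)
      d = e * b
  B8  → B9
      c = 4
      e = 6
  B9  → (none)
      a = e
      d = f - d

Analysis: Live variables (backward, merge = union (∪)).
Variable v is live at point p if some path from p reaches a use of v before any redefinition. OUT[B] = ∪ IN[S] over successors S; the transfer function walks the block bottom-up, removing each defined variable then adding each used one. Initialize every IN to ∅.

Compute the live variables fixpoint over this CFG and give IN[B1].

Answer: {a, b, c, f}

Derivation:
Fixpoint table:
  B0:  IN={a, b, c}  OUT={a, b, c, f}
  B1:  IN={a, b, c, f}  OUT={a, b, c, d, e, f}
  B2:  IN={a, b, d, e, f}  OUT={a, b, c, d, f}
  B3:  IN={a, b, c, d, f}  OUT={a, b, c, d, e, f}
  B4:  IN={a, c, d, e}  OUT={a, c, e}
  B5:  IN={a, c, e}  OUT={a, b, c, e}
  B6:  IN={a, b, c, e}  OUT={b, c, e, f}
  B7:  IN={b, c, e, f}  OUT={d, f}
  B8:  IN={d, f}  OUT={d, e, f}
  B9:  IN={d, e, f}  OUT={}

Merge at B1: OUT[B1] = IN[B2] ⊔ IN[B6] = {a, b, c, d, e, f}
Applying B1's transfer function to that OUT value gives IN[B1] (row B1 above).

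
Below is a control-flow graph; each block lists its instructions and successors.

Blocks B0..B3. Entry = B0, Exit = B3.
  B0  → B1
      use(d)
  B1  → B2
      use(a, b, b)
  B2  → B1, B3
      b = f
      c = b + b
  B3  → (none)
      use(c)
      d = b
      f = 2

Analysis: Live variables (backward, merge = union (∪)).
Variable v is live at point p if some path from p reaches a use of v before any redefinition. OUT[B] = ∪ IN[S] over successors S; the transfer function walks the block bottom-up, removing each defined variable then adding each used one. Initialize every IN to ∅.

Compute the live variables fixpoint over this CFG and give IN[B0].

Answer: {a, b, d, f}

Trace:
Fixpoint table:
  B0: | IN={a, b, d, f} | OUT={a, b, f}
  B1: | IN={a, b, f} | OUT={a, f}
  B2: | IN={a, f} | OUT={a, b, c, f}
  B3: | IN={b, c} | OUT={}

Merge at B0: OUT[B0] = IN[B1] = {a, b, f}
Applying B0's transfer function to that OUT value gives IN[B0] (row B0 above).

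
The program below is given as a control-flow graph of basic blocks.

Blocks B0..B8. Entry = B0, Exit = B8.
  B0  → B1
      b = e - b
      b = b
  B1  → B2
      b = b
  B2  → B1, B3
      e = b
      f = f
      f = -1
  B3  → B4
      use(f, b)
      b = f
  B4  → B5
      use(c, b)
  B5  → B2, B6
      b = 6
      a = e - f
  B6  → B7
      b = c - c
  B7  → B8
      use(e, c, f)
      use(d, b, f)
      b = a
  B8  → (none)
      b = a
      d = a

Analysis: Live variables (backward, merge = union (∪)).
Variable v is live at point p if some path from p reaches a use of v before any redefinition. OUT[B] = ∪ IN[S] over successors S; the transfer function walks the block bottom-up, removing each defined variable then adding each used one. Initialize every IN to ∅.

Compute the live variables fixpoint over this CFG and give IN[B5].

Answer: {c, d, e, f}

Trace:
Fixpoint table:
  B0: | IN={b, c, d, e, f} | OUT={b, c, d, f}
  B1: | IN={b, c, d, f} | OUT={b, c, d, f}
  B2: | IN={b, c, d, f} | OUT={b, c, d, e, f}
  B3: | IN={b, c, d, e, f} | OUT={b, c, d, e, f}
  B4: | IN={b, c, d, e, f} | OUT={c, d, e, f}
  B5: | IN={c, d, e, f} | OUT={a, b, c, d, e, f}
  B6: | IN={a, c, d, e, f} | OUT={a, b, c, d, e, f}
  B7: | IN={a, b, c, d, e, f} | OUT={a}
  B8: | IN={a} | OUT={}

Merge at B5: OUT[B5] = IN[B2] ⊔ IN[B6] = {a, b, c, d, e, f}
Applying B5's transfer function to that OUT value gives IN[B5] (row B5 above).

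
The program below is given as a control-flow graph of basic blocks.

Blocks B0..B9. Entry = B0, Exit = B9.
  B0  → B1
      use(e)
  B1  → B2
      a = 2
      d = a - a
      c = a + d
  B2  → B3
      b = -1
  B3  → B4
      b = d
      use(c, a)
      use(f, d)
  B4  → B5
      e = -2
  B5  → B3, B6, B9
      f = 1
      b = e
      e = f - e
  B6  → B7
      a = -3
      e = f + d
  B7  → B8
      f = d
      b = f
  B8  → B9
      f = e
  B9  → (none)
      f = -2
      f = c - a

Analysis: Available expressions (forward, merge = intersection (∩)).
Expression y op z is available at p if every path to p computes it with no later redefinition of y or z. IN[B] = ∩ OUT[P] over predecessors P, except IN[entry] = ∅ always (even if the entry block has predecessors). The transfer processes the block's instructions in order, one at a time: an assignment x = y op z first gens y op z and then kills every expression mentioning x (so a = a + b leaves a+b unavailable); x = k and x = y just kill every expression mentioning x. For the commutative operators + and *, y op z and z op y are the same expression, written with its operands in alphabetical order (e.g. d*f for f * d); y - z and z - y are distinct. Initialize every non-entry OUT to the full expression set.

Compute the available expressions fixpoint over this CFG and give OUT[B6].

Per-block solution:
  B0: | IN={} | OUT={}
  B1: | IN={} | OUT={a+d, a-a}
  B2: | IN={a+d, a-a} | OUT={a+d, a-a}
  B3: | IN={a+d, a-a} | OUT={a+d, a-a}
  B4: | IN={a+d, a-a} | OUT={a+d, a-a}
  B5: | IN={a+d, a-a} | OUT={a+d, a-a}
  B6: | IN={a+d, a-a} | OUT={d+f}
  B7: | IN={d+f} | OUT={}
  B8: | IN={} | OUT={}
  B9: | IN={} | OUT={c-a}

Merge at B6: IN[B6] = OUT[B5] = {a+d, a-a}
Applying B6's transfer function to that IN value gives OUT[B6] (row B6 above).

Answer: {d+f}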